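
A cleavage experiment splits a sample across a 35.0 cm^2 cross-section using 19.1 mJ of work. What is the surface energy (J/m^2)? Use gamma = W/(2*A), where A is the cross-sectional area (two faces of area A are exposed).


Convert: A = 35.0 cm^2 = 0.0035 m^2, W = 19.1 mJ = 0.0191 J
Cleaving exposes two faces of area A, so total new surface = 2*A and gamma = W / (2*A)
gamma = 0.0191 / (2 * 0.0035)
gamma = 2.729 J/m^2

2.729


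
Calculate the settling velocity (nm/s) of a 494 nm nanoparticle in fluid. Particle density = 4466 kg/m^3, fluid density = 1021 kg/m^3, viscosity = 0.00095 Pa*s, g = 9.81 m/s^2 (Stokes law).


Radius R = 494/2 nm = 2.47e-07 m
Density difference = 4466 - 1021 = 3445 kg/m^3
v = 2 * R^2 * (rho_p - rho_f) * g / (9 * eta)
v = 2 * (2.47e-07)^2 * 3445 * 9.81 / (9 * 0.00095)
v = 4.82299e-07 m/s = 482.2986 nm/s

482.2986


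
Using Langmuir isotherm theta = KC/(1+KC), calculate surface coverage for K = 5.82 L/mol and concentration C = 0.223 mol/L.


Langmuir isotherm: theta = K*C / (1 + K*C)
K*C = 5.82 * 0.223 = 1.29786
theta = 1.29786 / (1 + 1.29786) = 1.29786 / 2.29786
theta = 0.5648

0.5648


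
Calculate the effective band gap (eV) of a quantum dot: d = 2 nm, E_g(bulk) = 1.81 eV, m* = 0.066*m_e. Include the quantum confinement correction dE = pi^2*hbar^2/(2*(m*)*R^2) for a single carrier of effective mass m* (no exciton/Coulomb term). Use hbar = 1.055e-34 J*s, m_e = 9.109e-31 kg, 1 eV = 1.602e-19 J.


Radius R = 2/2 nm = 1e-09 m
Confinement energy dE = pi^2 * hbar^2 / (2 * m_eff * m_e * R^2)
dE = pi^2 * (1.055e-34)^2 / (2 * 0.066 * 9.109e-31 * (1e-09)^2) J, divided by 1.602e-19 J/eV
dE = 5.7029 eV
Total band gap = E_g(bulk) + dE = 1.81 + 5.7029 = 7.5129 eV

7.5129


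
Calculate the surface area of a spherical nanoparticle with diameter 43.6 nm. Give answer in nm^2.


Radius r = 43.6/2 = 21.8 nm
Surface area SA = 4 * pi * r^2
SA = 4 * pi * (21.8)^2
SA = 5972.04 nm^2

5972.04


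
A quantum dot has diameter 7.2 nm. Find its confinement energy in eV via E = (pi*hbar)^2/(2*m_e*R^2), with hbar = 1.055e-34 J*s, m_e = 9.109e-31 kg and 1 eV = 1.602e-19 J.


Radius R = 7.2/2 = 3.6 nm = 3.6e-09 m
E = (pi * 1.055e-34)^2 / (2 * 9.109e-31 * (3.6e-09)^2)
E(J) = 4.65263e-21
E = E(J) / 1.602e-19 = 0.029 eV

0.029


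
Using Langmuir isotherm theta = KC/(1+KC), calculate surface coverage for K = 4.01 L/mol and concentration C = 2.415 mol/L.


Langmuir isotherm: theta = K*C / (1 + K*C)
K*C = 4.01 * 2.415 = 9.68415
theta = 9.68415 / (1 + 9.68415) = 9.68415 / 10.68415
theta = 0.9064

0.9064


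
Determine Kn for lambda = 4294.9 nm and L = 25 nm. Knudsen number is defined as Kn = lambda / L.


Knudsen number Kn = lambda / L
Kn = 4294.9 / 25
Kn = 171.796

171.796


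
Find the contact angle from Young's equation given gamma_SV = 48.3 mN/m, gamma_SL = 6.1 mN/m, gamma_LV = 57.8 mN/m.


cos(theta) = (gamma_SV - gamma_SL) / gamma_LV
cos(theta) = (48.3 - 6.1) / 57.8
cos(theta) = 0.730104
theta = arccos(0.730104) = 43.1 degrees

43.1


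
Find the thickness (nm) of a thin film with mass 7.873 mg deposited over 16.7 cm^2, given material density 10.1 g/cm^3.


Convert: m = 7.873 mg = 7.8730e-06 kg, A = 16.7 cm^2 = 1.6700e-03 m^2, rho = 10.1 g/cm^3 = 10100 kg/m^3
t = m / (A * rho)
t = 7.8730e-06 / (1.6700e-03 * 10100)
t = 4.6677e-07 m = 466.8 nm

466.8


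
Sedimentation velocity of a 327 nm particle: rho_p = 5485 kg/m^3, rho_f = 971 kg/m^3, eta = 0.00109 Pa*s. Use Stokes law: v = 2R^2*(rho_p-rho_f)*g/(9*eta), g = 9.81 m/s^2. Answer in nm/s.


Radius R = 327/2 nm = 1.635e-07 m
Density difference = 5485 - 971 = 4514 kg/m^3
v = 2 * R^2 * (rho_p - rho_f) * g / (9 * eta)
v = 2 * (1.635e-07)^2 * 4514 * 9.81 / (9 * 0.00109)
v = 2.41339e-07 m/s = 241.3388 nm/s

241.3388


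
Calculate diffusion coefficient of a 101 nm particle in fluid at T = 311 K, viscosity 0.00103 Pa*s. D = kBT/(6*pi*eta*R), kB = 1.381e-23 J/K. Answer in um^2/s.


Radius R = 101/2 = 50.5 nm = 5.05e-08 m
D = kB*T / (6*pi*eta*R)
D = 1.381e-23 * 311 / (6 * pi * 0.00103 * 5.05e-08)
D = 4.38051e-12 m^2/s = 4.381 um^2/s

4.381


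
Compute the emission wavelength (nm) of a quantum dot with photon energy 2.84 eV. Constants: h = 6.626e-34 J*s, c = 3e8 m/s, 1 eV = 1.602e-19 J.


Convert energy: E = 2.84 eV = 2.84 * 1.602e-19 = 4.54968e-19 J
lambda = h*c / E = 6.626e-34 * 3e8 / 4.54968e-19
lambda = 4.3691e-07 m = 436.9 nm

436.9


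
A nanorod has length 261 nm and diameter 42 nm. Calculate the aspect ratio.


Aspect ratio AR = length / diameter
AR = 261 / 42
AR = 6.21

6.21


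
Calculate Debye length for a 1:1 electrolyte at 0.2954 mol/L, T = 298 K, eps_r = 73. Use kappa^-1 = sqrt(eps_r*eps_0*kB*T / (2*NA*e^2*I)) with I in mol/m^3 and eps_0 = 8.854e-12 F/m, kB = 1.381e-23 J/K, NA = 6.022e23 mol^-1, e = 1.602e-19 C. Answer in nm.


Ionic strength I = 0.2954 * 1^2 * 1000 = 295.4 mol/m^3
kappa^-1 = sqrt(73 * 8.854e-12 * 1.381e-23 * 298 / (2 * 6.022e23 * (1.602e-19)^2 * 295.4))
kappa^-1 = 0.54 nm

0.54


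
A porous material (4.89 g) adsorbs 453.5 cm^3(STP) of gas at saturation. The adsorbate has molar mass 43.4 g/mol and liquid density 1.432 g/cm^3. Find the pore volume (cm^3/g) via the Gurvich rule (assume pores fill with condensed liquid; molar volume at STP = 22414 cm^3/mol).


Moles adsorbed n = V_ads / 22414 = 453.5 / 22414 = 2.023289e-02 mol
Liquid volume V_liq = n * M / rho_liq = 2.023289e-02 * 43.4 / 1.432 = 0.61320 cm^3
Specific pore volume V_pore = V_liq / m_sample = 0.61320 / 4.89
V_pore = 0.1254 cm^3/g

0.1254


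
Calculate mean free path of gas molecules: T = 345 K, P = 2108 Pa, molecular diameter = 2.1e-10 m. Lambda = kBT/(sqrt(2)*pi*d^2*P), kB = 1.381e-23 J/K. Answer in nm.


Mean free path: lambda = kB*T / (sqrt(2) * pi * d^2 * P)
lambda = 1.381e-23 * 345 / (sqrt(2) * pi * (2.1e-10)^2 * 2108)
lambda = 1.15356e-05 m
lambda = 11535.56 nm

11535.56


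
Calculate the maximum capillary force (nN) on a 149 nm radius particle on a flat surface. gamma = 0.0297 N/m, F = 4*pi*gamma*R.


Convert radius: R = 149 nm = 1.49e-07 m
F = 4 * pi * gamma * R
F = 4 * pi * 0.0297 * 1.49e-07
F = 5.561e-08 N = 55.61 nN

55.61


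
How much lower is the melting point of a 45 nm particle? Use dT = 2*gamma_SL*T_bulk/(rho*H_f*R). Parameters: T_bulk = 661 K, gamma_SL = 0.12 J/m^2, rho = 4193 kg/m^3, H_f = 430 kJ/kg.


Radius R = 45/2 = 22.5 nm = 2.25e-08 m
Convert H_f = 430 kJ/kg = 430000 J/kg
dT = 2 * gamma_SL * T_bulk / (rho * H_f * R)
dT = 2 * 0.12 * 661 / (4193 * 430000 * 2.25e-08)
dT = 3.9 K

3.9


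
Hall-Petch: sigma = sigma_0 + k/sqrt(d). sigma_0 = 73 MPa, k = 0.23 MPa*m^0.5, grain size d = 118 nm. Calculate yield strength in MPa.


d = 118 nm = 1.18e-07 m
sqrt(d) = 0.0003435113
Hall-Petch contribution = k / sqrt(d) = 0.23 / 0.0003435113 = 669.6 MPa
sigma = sigma_0 + k/sqrt(d) = 73 + 669.6 = 742.6 MPa

742.6


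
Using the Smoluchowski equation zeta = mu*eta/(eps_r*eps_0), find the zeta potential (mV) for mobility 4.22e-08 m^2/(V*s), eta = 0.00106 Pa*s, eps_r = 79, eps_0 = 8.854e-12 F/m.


Smoluchowski equation: zeta = mu * eta / (eps_r * eps_0)
zeta = 4.22e-08 * 0.00106 / (79 * 8.854e-12)
zeta = 0.063952 V = 63.95 mV

63.95


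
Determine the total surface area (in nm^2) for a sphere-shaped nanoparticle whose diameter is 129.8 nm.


Radius r = 129.8/2 = 64.9 nm
Surface area SA = 4 * pi * r^2
SA = 4 * pi * (64.9)^2
SA = 52929.68 nm^2

52929.68


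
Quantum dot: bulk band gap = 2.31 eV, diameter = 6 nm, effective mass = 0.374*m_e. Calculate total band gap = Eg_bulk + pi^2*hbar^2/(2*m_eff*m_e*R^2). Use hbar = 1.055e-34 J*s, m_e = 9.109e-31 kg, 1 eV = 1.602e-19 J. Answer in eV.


Radius R = 6/2 nm = 3e-09 m
Confinement energy dE = pi^2 * hbar^2 / (2 * m_eff * m_e * R^2)
dE = pi^2 * (1.055e-34)^2 / (2 * 0.374 * 9.109e-31 * (3e-09)^2) J, divided by 1.602e-19 J/eV
dE = 0.1118 eV
Total band gap = E_g(bulk) + dE = 2.31 + 0.1118 = 2.4218 eV

2.4218


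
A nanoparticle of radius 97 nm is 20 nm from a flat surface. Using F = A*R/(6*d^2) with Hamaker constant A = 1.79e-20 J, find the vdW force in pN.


Convert to SI: R = 97 nm = 9.7e-08 m, d = 20 nm = 2e-08 m
F = A * R / (6 * d^2)
F = 1.79e-20 * 9.7e-08 / (6 * (2e-08)^2)
F = 7.23458e-13 N = 0.723 pN

0.723


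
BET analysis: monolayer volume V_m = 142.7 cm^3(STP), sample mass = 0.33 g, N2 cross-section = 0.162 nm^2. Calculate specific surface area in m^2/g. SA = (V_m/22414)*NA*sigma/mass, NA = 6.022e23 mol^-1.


Number of moles in monolayer = V_m / 22414 = 142.7 / 22414 = 0.00636656
Number of molecules = moles * NA = 0.00636656 * 6.022e23
SA = molecules * sigma / mass
SA = (142.7 / 22414) * 6.022e23 * 0.162e-18 / 0.33
SA = 1882.1 m^2/g

1882.1


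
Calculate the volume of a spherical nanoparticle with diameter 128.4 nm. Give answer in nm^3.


Radius r = 128.4/2 = 64.2 nm
Volume V = (4/3) * pi * r^3
V = (4/3) * pi * (64.2)^3
V = 1108392.79 nm^3

1108392.79


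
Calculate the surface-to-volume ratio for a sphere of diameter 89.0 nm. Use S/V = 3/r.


Radius r = 89.0/2 = 44.5 nm
S/V = 3 / r = 3 / 44.5
S/V = 0.0674 nm^-1

0.0674


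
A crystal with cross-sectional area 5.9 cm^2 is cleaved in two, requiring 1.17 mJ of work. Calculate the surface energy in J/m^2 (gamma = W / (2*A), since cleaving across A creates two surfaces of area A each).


Convert: A = 5.9 cm^2 = 0.00059 m^2, W = 1.17 mJ = 0.00117 J
Cleaving exposes two faces of area A, so total new surface = 2*A and gamma = W / (2*A)
gamma = 0.00117 / (2 * 0.00059)
gamma = 0.992 J/m^2

0.992


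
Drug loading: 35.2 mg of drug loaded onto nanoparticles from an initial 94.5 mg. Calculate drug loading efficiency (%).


Drug loading efficiency = (drug loaded / drug initial) * 100
DLE = 35.2 / 94.5 * 100
DLE = 0.3725 * 100
DLE = 37.25%

37.25


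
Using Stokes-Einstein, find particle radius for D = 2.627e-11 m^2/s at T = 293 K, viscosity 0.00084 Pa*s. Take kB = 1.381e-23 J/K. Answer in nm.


Stokes-Einstein: R = kB*T / (6*pi*eta*D)
R = 1.381e-23 * 293 / (6 * pi * 0.00084 * 2.627e-11)
R = 9.72794e-09 m = 9.73 nm

9.73


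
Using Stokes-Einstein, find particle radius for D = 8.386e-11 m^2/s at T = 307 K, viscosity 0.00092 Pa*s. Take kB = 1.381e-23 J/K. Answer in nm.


Stokes-Einstein: R = kB*T / (6*pi*eta*D)
R = 1.381e-23 * 307 / (6 * pi * 0.00092 * 8.386e-11)
R = 2.91533e-09 m = 2.92 nm

2.92


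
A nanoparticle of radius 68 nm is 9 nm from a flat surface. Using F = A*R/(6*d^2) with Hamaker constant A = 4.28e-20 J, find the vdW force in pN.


Convert to SI: R = 68 nm = 6.8e-08 m, d = 9 nm = 9e-09 m
F = A * R / (6 * d^2)
F = 4.28e-20 * 6.8e-08 / (6 * (9e-09)^2)
F = 5.98848e-12 N = 5.988 pN

5.988


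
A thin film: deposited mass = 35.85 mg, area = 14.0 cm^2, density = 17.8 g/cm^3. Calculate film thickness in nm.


Convert: m = 35.85 mg = 3.5850e-05 kg, A = 14.0 cm^2 = 1.4000e-03 m^2, rho = 17.8 g/cm^3 = 17800 kg/m^3
t = m / (A * rho)
t = 3.5850e-05 / (1.4000e-03 * 17800)
t = 1.4386e-06 m = 1438.6 nm

1438.6


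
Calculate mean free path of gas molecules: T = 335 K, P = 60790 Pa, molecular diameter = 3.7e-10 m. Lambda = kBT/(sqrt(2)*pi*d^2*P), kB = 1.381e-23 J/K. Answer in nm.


Mean free path: lambda = kB*T / (sqrt(2) * pi * d^2 * P)
lambda = 1.381e-23 * 335 / (sqrt(2) * pi * (3.7e-10)^2 * 60790)
lambda = 1.25123e-07 m
lambda = 125.12 nm

125.12


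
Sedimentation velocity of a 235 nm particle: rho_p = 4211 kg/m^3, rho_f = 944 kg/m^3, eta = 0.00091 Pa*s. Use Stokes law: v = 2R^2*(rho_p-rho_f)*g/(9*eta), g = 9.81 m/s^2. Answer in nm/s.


Radius R = 235/2 nm = 1.175e-07 m
Density difference = 4211 - 944 = 3267 kg/m^3
v = 2 * R^2 * (rho_p - rho_f) * g / (9 * eta)
v = 2 * (1.175e-07)^2 * 3267 * 9.81 / (9 * 0.00091)
v = 1.08054e-07 m/s = 108.0538 nm/s

108.0538


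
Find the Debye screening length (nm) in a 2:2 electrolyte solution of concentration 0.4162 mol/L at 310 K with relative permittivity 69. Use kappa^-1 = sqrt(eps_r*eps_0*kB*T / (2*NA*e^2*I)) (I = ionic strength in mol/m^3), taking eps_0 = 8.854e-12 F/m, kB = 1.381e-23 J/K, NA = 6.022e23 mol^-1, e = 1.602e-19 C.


Ionic strength I = 0.4162 * 2^2 * 1000 = 1664.8 mol/m^3
kappa^-1 = sqrt(69 * 8.854e-12 * 1.381e-23 * 310 / (2 * 6.022e23 * (1.602e-19)^2 * 1664.8))
kappa^-1 = 0.225 nm

0.225


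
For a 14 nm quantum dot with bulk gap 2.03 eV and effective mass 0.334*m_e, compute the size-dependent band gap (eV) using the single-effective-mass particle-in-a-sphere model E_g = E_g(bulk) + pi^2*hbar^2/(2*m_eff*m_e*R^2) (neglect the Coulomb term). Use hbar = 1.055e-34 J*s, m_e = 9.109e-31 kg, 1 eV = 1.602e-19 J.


Radius R = 14/2 nm = 7e-09 m
Confinement energy dE = pi^2 * hbar^2 / (2 * m_eff * m_e * R^2)
dE = pi^2 * (1.055e-34)^2 / (2 * 0.334 * 9.109e-31 * (7e-09)^2) J, divided by 1.602e-19 J/eV
dE = 0.023 eV
Total band gap = E_g(bulk) + dE = 2.03 + 0.023 = 2.053 eV

2.053


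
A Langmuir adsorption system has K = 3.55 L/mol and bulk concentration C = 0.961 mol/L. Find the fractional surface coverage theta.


Langmuir isotherm: theta = K*C / (1 + K*C)
K*C = 3.55 * 0.961 = 3.41155
theta = 3.41155 / (1 + 3.41155) = 3.41155 / 4.41155
theta = 0.7733

0.7733


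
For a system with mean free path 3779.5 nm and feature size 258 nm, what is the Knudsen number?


Knudsen number Kn = lambda / L
Kn = 3779.5 / 258
Kn = 14.6492

14.6492


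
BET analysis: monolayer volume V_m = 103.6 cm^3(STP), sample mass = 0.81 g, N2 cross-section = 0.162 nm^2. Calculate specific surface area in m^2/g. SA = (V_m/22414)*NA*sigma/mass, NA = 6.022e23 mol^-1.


Number of moles in monolayer = V_m / 22414 = 103.6 / 22414 = 0.00462211
Number of molecules = moles * NA = 0.00462211 * 6.022e23
SA = molecules * sigma / mass
SA = (103.6 / 22414) * 6.022e23 * 0.162e-18 / 0.81
SA = 556.7 m^2/g

556.7


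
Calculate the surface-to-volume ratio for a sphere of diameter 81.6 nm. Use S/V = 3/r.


Radius r = 81.6/2 = 40.8 nm
S/V = 3 / r = 3 / 40.8
S/V = 0.0735 nm^-1

0.0735


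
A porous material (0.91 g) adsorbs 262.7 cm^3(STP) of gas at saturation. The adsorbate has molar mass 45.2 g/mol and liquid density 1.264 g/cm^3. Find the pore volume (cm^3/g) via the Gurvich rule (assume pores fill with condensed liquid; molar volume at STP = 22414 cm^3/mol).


Moles adsorbed n = V_ads / 22414 = 262.7 / 22414 = 1.172035e-02 mol
Liquid volume V_liq = n * M / rho_liq = 1.172035e-02 * 45.2 / 1.264 = 0.41911 cm^3
Specific pore volume V_pore = V_liq / m_sample = 0.41911 / 0.91
V_pore = 0.4606 cm^3/g

0.4606


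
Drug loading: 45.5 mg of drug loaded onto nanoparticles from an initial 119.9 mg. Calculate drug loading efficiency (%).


Drug loading efficiency = (drug loaded / drug initial) * 100
DLE = 45.5 / 119.9 * 100
DLE = 0.3795 * 100
DLE = 37.95%

37.95


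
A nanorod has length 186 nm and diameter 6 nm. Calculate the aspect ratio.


Aspect ratio AR = length / diameter
AR = 186 / 6
AR = 31.0

31.0


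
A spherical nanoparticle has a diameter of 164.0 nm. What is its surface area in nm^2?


Radius r = 164.0/2 = 82 nm
Surface area SA = 4 * pi * r^2
SA = 4 * pi * (82)^2
SA = 84496.28 nm^2

84496.28


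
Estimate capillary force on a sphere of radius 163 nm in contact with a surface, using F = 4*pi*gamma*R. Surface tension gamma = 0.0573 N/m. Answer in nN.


Convert radius: R = 163 nm = 1.63e-07 m
F = 4 * pi * gamma * R
F = 4 * pi * 0.0573 * 1.63e-07
F = 1.17369e-07 N = 117.3686 nN

117.3686


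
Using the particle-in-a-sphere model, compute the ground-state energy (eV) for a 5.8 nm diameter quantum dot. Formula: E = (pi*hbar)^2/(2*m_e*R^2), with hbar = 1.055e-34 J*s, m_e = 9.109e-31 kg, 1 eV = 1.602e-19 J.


Radius R = 5.8/2 = 2.9 nm = 2.9e-09 m
E = (pi * 1.055e-34)^2 / (2 * 9.109e-31 * (2.9e-09)^2)
E(J) = 7.16982e-21
E = E(J) / 1.602e-19 = 0.0448 eV

0.0448


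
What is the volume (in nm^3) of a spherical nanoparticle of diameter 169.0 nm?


Radius r = 169.0/2 = 84.5 nm
Volume V = (4/3) * pi * r^3
V = (4/3) * pi * (84.5)^3
V = 2527311.28 nm^3

2527311.28


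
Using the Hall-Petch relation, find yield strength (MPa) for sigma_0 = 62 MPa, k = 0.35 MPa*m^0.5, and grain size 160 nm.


d = 160 nm = 1.6e-07 m
sqrt(d) = 0.0004
Hall-Petch contribution = k / sqrt(d) = 0.35 / 0.0004 = 875.0 MPa
sigma = sigma_0 + k/sqrt(d) = 62 + 875.0 = 937.0 MPa

937.0


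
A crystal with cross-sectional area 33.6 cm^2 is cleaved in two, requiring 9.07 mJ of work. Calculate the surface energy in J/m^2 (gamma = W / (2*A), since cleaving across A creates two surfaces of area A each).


Convert: A = 33.6 cm^2 = 0.00336 m^2, W = 9.07 mJ = 0.00907 J
Cleaving exposes two faces of area A, so total new surface = 2*A and gamma = W / (2*A)
gamma = 0.00907 / (2 * 0.00336)
gamma = 1.35 J/m^2

1.35


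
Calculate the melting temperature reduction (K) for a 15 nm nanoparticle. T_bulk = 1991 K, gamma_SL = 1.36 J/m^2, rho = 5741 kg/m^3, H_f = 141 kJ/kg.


Radius R = 15/2 = 7.5 nm = 7.5e-09 m
Convert H_f = 141 kJ/kg = 141000 J/kg
dT = 2 * gamma_SL * T_bulk / (rho * H_f * R)
dT = 2 * 1.36 * 1991 / (5741 * 141000 * 7.5e-09)
dT = 892.0 K

892.0


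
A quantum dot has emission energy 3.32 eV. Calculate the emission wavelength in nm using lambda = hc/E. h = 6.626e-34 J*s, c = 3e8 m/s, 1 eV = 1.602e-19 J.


Convert energy: E = 3.32 eV = 3.32 * 1.602e-19 = 5.31864e-19 J
lambda = h*c / E = 6.626e-34 * 3e8 / 5.31864e-19
lambda = 3.73742e-07 m = 373.7 nm

373.7


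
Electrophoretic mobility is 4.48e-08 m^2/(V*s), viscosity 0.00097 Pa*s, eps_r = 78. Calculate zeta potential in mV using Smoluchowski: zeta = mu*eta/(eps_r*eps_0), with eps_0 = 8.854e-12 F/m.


Smoluchowski equation: zeta = mu * eta / (eps_r * eps_0)
zeta = 4.48e-08 * 0.00097 / (78 * 8.854e-12)
zeta = 0.062924 V = 62.92 mV

62.92


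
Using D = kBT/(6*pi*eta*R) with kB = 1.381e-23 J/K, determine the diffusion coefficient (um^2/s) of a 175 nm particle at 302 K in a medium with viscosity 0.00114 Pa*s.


Radius R = 175/2 = 87.5 nm = 8.75e-08 m
D = kB*T / (6*pi*eta*R)
D = 1.381e-23 * 302 / (6 * pi * 0.00114 * 8.75e-08)
D = 2.21813e-12 m^2/s = 2.218 um^2/s

2.218


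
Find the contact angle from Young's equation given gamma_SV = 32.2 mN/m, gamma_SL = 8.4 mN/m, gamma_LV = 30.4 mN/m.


cos(theta) = (gamma_SV - gamma_SL) / gamma_LV
cos(theta) = (32.2 - 8.4) / 30.4
cos(theta) = 0.782895
theta = arccos(0.782895) = 38.47 degrees

38.47


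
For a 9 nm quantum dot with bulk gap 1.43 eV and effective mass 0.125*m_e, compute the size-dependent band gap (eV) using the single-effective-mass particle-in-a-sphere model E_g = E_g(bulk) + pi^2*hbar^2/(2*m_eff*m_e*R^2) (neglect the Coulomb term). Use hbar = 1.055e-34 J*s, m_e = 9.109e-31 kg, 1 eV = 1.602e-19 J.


Radius R = 9/2 nm = 4.5e-09 m
Confinement energy dE = pi^2 * hbar^2 / (2 * m_eff * m_e * R^2)
dE = pi^2 * (1.055e-34)^2 / (2 * 0.125 * 9.109e-31 * (4.5e-09)^2) J, divided by 1.602e-19 J/eV
dE = 0.1487 eV
Total band gap = E_g(bulk) + dE = 1.43 + 0.1487 = 1.5787 eV

1.5787


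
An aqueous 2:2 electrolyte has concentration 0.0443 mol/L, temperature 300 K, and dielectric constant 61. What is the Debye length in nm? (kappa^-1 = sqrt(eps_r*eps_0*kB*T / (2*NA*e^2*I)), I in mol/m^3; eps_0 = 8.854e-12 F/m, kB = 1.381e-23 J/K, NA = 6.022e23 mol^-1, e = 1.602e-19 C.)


Ionic strength I = 0.0443 * 2^2 * 1000 = 177.2 mol/m^3
kappa^-1 = sqrt(61 * 8.854e-12 * 1.381e-23 * 300 / (2 * 6.022e23 * (1.602e-19)^2 * 177.2))
kappa^-1 = 0.639 nm

0.639


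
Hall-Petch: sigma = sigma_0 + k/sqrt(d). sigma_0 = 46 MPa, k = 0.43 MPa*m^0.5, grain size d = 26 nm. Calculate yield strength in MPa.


d = 26 nm = 2.6e-08 m
sqrt(d) = 0.0001612452
Hall-Petch contribution = k / sqrt(d) = 0.43 / 0.0001612452 = 2666.7 MPa
sigma = sigma_0 + k/sqrt(d) = 46 + 2666.7 = 2712.7 MPa

2712.7


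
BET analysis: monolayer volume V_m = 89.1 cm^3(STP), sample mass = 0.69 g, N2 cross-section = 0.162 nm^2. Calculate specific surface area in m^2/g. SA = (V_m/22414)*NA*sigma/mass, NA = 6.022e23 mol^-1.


Number of moles in monolayer = V_m / 22414 = 89.1 / 22414 = 0.00397519
Number of molecules = moles * NA = 0.00397519 * 6.022e23
SA = molecules * sigma / mass
SA = (89.1 / 22414) * 6.022e23 * 0.162e-18 / 0.69
SA = 562.0 m^2/g

562.0


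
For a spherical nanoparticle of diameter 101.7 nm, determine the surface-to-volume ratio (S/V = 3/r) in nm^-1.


Radius r = 101.7/2 = 50.85 nm
S/V = 3 / r = 3 / 50.85
S/V = 0.059 nm^-1

0.059


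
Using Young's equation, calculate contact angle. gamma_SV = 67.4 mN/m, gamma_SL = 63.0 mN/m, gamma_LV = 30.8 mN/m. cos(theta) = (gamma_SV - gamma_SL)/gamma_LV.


cos(theta) = (gamma_SV - gamma_SL) / gamma_LV
cos(theta) = (67.4 - 63.0) / 30.8
cos(theta) = 0.142857
theta = arccos(0.142857) = 81.79 degrees

81.79


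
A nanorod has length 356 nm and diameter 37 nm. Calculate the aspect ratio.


Aspect ratio AR = length / diameter
AR = 356 / 37
AR = 9.62

9.62


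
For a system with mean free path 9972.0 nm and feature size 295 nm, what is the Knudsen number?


Knudsen number Kn = lambda / L
Kn = 9972.0 / 295
Kn = 33.8034

33.8034


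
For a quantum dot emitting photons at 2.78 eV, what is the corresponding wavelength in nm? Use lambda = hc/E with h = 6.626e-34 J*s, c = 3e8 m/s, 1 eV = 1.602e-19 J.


Convert energy: E = 2.78 eV = 2.78 * 1.602e-19 = 4.45356e-19 J
lambda = h*c / E = 6.626e-34 * 3e8 / 4.45356e-19
lambda = 4.4634e-07 m = 446.3 nm

446.3


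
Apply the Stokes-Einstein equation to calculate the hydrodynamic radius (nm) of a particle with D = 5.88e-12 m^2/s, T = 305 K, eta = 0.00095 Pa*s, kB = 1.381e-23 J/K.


Stokes-Einstein: R = kB*T / (6*pi*eta*D)
R = 1.381e-23 * 305 / (6 * pi * 0.00095 * 5.88e-12)
R = 4.00029e-08 m = 40.0 nm

40.0


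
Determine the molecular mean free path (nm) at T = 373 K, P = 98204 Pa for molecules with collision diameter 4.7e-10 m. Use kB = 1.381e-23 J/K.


Mean free path: lambda = kB*T / (sqrt(2) * pi * d^2 * P)
lambda = 1.381e-23 * 373 / (sqrt(2) * pi * (4.7e-10)^2 * 98204)
lambda = 5.34457e-08 m
lambda = 53.45 nm

53.45


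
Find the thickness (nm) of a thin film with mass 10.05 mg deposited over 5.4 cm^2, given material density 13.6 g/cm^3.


Convert: m = 10.05 mg = 1.0050e-05 kg, A = 5.4 cm^2 = 5.4000e-04 m^2, rho = 13.6 g/cm^3 = 13600 kg/m^3
t = m / (A * rho)
t = 1.0050e-05 / (5.4000e-04 * 13600)
t = 1.3685e-06 m = 1368.5 nm

1368.5


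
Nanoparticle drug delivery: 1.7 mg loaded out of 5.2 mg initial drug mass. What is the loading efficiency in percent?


Drug loading efficiency = (drug loaded / drug initial) * 100
DLE = 1.7 / 5.2 * 100
DLE = 0.3269 * 100
DLE = 32.69%

32.69


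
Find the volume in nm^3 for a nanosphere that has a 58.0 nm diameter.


Radius r = 58.0/2 = 29 nm
Volume V = (4/3) * pi * r^3
V = (4/3) * pi * (29)^3
V = 102160.4 nm^3

102160.4


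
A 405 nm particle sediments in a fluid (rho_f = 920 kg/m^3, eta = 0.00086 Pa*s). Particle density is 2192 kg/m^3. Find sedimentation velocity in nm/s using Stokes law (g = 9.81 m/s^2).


Radius R = 405/2 nm = 2.025e-07 m
Density difference = 2192 - 920 = 1272 kg/m^3
v = 2 * R^2 * (rho_p - rho_f) * g / (9 * eta)
v = 2 * (2.025e-07)^2 * 1272 * 9.81 / (9 * 0.00086)
v = 1.32219e-07 m/s = 132.2194 nm/s

132.2194


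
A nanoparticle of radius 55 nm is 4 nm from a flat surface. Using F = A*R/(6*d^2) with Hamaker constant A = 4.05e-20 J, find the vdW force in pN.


Convert to SI: R = 55 nm = 5.5e-08 m, d = 4 nm = 4e-09 m
F = A * R / (6 * d^2)
F = 4.05e-20 * 5.5e-08 / (6 * (4e-09)^2)
F = 2.32031e-11 N = 23.203 pN

23.203


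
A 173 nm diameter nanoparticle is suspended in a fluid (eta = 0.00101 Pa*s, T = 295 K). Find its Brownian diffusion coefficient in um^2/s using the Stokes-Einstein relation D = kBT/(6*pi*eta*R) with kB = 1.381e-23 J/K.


Radius R = 173/2 = 86.5 nm = 8.65e-08 m
D = kB*T / (6*pi*eta*R)
D = 1.381e-23 * 295 / (6 * pi * 0.00101 * 8.65e-08)
D = 2.47387e-12 m^2/s = 2.474 um^2/s

2.474


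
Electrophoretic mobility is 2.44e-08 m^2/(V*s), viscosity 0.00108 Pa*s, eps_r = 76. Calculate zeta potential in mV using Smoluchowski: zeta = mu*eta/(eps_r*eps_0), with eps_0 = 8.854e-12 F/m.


Smoluchowski equation: zeta = mu * eta / (eps_r * eps_0)
zeta = 2.44e-08 * 0.00108 / (76 * 8.854e-12)
zeta = 0.039162 V = 39.16 mV

39.16


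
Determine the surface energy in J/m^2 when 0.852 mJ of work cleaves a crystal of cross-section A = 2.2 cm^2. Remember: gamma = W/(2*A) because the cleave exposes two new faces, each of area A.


Convert: A = 2.2 cm^2 = 0.00022 m^2, W = 0.852 mJ = 0.000852 J
Cleaving exposes two faces of area A, so total new surface = 2*A and gamma = W / (2*A)
gamma = 0.000852 / (2 * 0.00022)
gamma = 1.936 J/m^2

1.936


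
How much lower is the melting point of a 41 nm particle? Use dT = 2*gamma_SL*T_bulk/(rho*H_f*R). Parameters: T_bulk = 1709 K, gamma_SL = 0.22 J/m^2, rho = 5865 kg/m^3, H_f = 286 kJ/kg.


Radius R = 41/2 = 20.5 nm = 2.05e-08 m
Convert H_f = 286 kJ/kg = 286000 J/kg
dT = 2 * gamma_SL * T_bulk / (rho * H_f * R)
dT = 2 * 0.22 * 1709 / (5865 * 286000 * 2.05e-08)
dT = 21.9 K

21.9


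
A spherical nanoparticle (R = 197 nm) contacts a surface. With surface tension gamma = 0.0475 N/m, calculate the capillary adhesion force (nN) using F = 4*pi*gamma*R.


Convert radius: R = 197 nm = 1.97e-07 m
F = 4 * pi * gamma * R
F = 4 * pi * 0.0475 * 1.97e-07
F = 1.1759e-07 N = 117.5898 nN

117.5898


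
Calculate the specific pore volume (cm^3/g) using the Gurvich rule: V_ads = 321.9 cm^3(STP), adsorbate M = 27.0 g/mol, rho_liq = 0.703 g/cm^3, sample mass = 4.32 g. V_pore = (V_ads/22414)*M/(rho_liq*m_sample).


Moles adsorbed n = V_ads / 22414 = 321.9 / 22414 = 1.436156e-02 mol
Liquid volume V_liq = n * M / rho_liq = 1.436156e-02 * 27.0 / 0.703 = 0.55158 cm^3
Specific pore volume V_pore = V_liq / m_sample = 0.55158 / 4.32
V_pore = 0.1277 cm^3/g

0.1277


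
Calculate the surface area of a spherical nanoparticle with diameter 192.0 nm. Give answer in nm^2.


Radius r = 192.0/2 = 96 nm
Surface area SA = 4 * pi * r^2
SA = 4 * pi * (96)^2
SA = 115811.67 nm^2

115811.67


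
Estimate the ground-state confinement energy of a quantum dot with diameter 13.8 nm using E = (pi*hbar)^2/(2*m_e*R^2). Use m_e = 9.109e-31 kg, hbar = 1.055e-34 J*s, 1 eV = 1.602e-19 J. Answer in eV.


Radius R = 13.8/2 = 6.9 nm = 6.9e-09 m
E = (pi * 1.055e-34)^2 / (2 * 9.109e-31 * (6.9e-09)^2)
E(J) = 1.2665e-21
E = E(J) / 1.602e-19 = 0.0079 eV

0.0079


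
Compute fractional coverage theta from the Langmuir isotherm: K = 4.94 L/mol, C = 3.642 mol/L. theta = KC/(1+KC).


Langmuir isotherm: theta = K*C / (1 + K*C)
K*C = 4.94 * 3.642 = 17.99148
theta = 17.99148 / (1 + 17.99148) = 17.99148 / 18.99148
theta = 0.9473

0.9473


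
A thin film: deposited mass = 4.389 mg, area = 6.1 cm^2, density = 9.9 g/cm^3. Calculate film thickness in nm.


Convert: m = 4.389 mg = 4.3890e-06 kg, A = 6.1 cm^2 = 6.1000e-04 m^2, rho = 9.9 g/cm^3 = 9900 kg/m^3
t = m / (A * rho)
t = 4.3890e-06 / (6.1000e-04 * 9900)
t = 7.2678e-07 m = 726.8 nm

726.8


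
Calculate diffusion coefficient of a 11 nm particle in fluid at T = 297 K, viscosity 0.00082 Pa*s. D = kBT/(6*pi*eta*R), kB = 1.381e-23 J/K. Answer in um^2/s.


Radius R = 11/2 = 5.5 nm = 5.5e-09 m
D = kB*T / (6*pi*eta*R)
D = 1.381e-23 * 297 / (6 * pi * 0.00082 * 5.5e-09)
D = 4.82472e-11 m^2/s = 48.247 um^2/s

48.247


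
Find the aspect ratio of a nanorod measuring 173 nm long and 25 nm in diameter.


Aspect ratio AR = length / diameter
AR = 173 / 25
AR = 6.92

6.92


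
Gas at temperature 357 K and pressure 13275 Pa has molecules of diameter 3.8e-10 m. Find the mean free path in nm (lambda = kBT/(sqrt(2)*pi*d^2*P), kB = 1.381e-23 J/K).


Mean free path: lambda = kB*T / (sqrt(2) * pi * d^2 * P)
lambda = 1.381e-23 * 357 / (sqrt(2) * pi * (3.8e-10)^2 * 13275)
lambda = 5.78889e-07 m
lambda = 578.89 nm

578.89


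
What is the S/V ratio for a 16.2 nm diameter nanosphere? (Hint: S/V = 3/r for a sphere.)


Radius r = 16.2/2 = 8.1 nm
S/V = 3 / r = 3 / 8.1
S/V = 0.3704 nm^-1

0.3704


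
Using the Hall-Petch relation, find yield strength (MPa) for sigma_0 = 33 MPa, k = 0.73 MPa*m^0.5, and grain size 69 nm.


d = 69 nm = 6.9e-08 m
sqrt(d) = 0.0002626785
Hall-Petch contribution = k / sqrt(d) = 0.73 / 0.0002626785 = 2779.1 MPa
sigma = sigma_0 + k/sqrt(d) = 33 + 2779.1 = 2812.1 MPa

2812.1


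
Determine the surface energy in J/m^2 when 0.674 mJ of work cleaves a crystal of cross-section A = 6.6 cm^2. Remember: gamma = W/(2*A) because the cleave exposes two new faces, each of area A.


Convert: A = 6.6 cm^2 = 0.00066 m^2, W = 0.674 mJ = 0.000674 J
Cleaving exposes two faces of area A, so total new surface = 2*A and gamma = W / (2*A)
gamma = 0.000674 / (2 * 0.00066)
gamma = 0.511 J/m^2

0.511


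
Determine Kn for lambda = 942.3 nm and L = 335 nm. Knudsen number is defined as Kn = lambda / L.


Knudsen number Kn = lambda / L
Kn = 942.3 / 335
Kn = 2.8128

2.8128


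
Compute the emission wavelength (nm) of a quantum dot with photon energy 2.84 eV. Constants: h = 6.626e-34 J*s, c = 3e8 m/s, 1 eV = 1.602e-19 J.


Convert energy: E = 2.84 eV = 2.84 * 1.602e-19 = 4.54968e-19 J
lambda = h*c / E = 6.626e-34 * 3e8 / 4.54968e-19
lambda = 4.3691e-07 m = 436.9 nm

436.9


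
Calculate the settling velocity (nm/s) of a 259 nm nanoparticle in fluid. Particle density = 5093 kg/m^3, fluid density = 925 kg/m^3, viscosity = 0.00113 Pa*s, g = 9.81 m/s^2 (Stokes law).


Radius R = 259/2 nm = 1.295e-07 m
Density difference = 5093 - 925 = 4168 kg/m^3
v = 2 * R^2 * (rho_p - rho_f) * g / (9 * eta)
v = 2 * (1.295e-07)^2 * 4168 * 9.81 / (9 * 0.00113)
v = 1.34848e-07 m/s = 134.8482 nm/s

134.8482


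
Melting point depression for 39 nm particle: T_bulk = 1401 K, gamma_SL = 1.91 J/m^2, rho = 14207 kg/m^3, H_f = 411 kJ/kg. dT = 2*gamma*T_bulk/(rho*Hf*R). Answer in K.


Radius R = 39/2 = 19.5 nm = 1.95e-08 m
Convert H_f = 411 kJ/kg = 411000 J/kg
dT = 2 * gamma_SL * T_bulk / (rho * H_f * R)
dT = 2 * 1.91 * 1401 / (14207 * 411000 * 1.95e-08)
dT = 47.0 K

47.0


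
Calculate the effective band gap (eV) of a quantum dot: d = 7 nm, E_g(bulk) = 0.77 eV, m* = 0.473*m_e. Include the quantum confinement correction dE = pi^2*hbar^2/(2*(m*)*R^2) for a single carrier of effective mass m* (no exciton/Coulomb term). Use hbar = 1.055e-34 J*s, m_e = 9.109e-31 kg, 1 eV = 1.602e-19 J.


Radius R = 7/2 nm = 3.5e-09 m
Confinement energy dE = pi^2 * hbar^2 / (2 * m_eff * m_e * R^2)
dE = pi^2 * (1.055e-34)^2 / (2 * 0.473 * 9.109e-31 * (3.5e-09)^2) J, divided by 1.602e-19 J/eV
dE = 0.065 eV
Total band gap = E_g(bulk) + dE = 0.77 + 0.065 = 0.835 eV

0.835


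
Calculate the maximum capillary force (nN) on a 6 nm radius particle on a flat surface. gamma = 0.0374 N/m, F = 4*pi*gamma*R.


Convert radius: R = 6 nm = 6e-09 m
F = 4 * pi * gamma * R
F = 4 * pi * 0.0374 * 6e-09
F = 2.81989e-09 N = 2.8199 nN

2.8199


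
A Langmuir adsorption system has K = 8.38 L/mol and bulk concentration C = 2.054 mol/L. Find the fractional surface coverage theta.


Langmuir isotherm: theta = K*C / (1 + K*C)
K*C = 8.38 * 2.054 = 17.21252
theta = 17.21252 / (1 + 17.21252) = 17.21252 / 18.21252
theta = 0.9451

0.9451


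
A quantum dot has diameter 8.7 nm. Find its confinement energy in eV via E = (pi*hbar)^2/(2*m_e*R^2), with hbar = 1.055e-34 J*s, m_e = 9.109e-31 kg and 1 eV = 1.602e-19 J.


Radius R = 8.7/2 = 4.35 nm = 4.35e-09 m
E = (pi * 1.055e-34)^2 / (2 * 9.109e-31 * (4.35e-09)^2)
E(J) = 3.18658e-21
E = E(J) / 1.602e-19 = 0.0199 eV

0.0199


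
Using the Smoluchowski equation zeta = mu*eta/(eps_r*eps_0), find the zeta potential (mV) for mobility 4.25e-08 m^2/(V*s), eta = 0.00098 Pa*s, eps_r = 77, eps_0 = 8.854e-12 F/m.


Smoluchowski equation: zeta = mu * eta / (eps_r * eps_0)
zeta = 4.25e-08 * 0.00098 / (77 * 8.854e-12)
zeta = 0.061092 V = 61.09 mV

61.09


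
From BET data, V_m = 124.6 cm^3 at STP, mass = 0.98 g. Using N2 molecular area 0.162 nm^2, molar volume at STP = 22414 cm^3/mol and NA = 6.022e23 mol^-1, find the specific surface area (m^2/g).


Number of moles in monolayer = V_m / 22414 = 124.6 / 22414 = 0.00555903
Number of molecules = moles * NA = 0.00555903 * 6.022e23
SA = molecules * sigma / mass
SA = (124.6 / 22414) * 6.022e23 * 0.162e-18 / 0.98
SA = 553.4 m^2/g

553.4


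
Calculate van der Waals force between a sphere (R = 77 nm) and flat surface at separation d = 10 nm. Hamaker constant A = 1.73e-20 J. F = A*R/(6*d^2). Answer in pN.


Convert to SI: R = 77 nm = 7.7e-08 m, d = 10 nm = 1e-08 m
F = A * R / (6 * d^2)
F = 1.73e-20 * 7.7e-08 / (6 * (1e-08)^2)
F = 2.22017e-12 N = 2.22 pN

2.22


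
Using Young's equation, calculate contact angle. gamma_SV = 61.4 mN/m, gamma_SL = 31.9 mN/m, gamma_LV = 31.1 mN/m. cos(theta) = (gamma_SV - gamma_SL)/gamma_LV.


cos(theta) = (gamma_SV - gamma_SL) / gamma_LV
cos(theta) = (61.4 - 31.9) / 31.1
cos(theta) = 0.948553
theta = arccos(0.948553) = 18.46 degrees

18.46


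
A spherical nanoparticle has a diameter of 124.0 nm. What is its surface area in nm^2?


Radius r = 124.0/2 = 62 nm
Surface area SA = 4 * pi * r^2
SA = 4 * pi * (62)^2
SA = 48305.13 nm^2

48305.13


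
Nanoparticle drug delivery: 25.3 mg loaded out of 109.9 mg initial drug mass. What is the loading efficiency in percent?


Drug loading efficiency = (drug loaded / drug initial) * 100
DLE = 25.3 / 109.9 * 100
DLE = 0.2302 * 100
DLE = 23.02%

23.02


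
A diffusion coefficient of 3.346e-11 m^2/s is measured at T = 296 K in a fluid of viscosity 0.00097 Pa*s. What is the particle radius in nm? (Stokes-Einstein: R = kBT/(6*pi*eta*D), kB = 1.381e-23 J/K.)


Stokes-Einstein: R = kB*T / (6*pi*eta*D)
R = 1.381e-23 * 296 / (6 * pi * 0.00097 * 3.346e-11)
R = 6.68169e-09 m = 6.68 nm

6.68


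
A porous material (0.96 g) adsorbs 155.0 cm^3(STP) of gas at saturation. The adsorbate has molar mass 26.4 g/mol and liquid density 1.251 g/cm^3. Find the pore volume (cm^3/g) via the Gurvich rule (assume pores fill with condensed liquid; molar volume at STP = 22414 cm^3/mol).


Moles adsorbed n = V_ads / 22414 = 155.0 / 22414 = 6.915321e-03 mol
Liquid volume V_liq = n * M / rho_liq = 6.915321e-03 * 26.4 / 1.251 = 0.14593 cm^3
Specific pore volume V_pore = V_liq / m_sample = 0.14593 / 0.96
V_pore = 0.152 cm^3/g

0.152


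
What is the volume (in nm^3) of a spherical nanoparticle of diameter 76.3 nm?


Radius r = 76.3/2 = 38.15 nm
Volume V = (4/3) * pi * r^3
V = (4/3) * pi * (38.15)^3
V = 232579.93 nm^3

232579.93


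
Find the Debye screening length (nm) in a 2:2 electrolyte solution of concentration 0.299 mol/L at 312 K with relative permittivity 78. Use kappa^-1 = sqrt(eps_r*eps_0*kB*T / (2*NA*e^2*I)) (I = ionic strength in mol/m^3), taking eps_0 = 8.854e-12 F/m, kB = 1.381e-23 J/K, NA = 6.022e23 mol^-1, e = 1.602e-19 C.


Ionic strength I = 0.299 * 2^2 * 1000 = 1196 mol/m^3
kappa^-1 = sqrt(78 * 8.854e-12 * 1.381e-23 * 312 / (2 * 6.022e23 * (1.602e-19)^2 * 1196))
kappa^-1 = 0.284 nm

0.284


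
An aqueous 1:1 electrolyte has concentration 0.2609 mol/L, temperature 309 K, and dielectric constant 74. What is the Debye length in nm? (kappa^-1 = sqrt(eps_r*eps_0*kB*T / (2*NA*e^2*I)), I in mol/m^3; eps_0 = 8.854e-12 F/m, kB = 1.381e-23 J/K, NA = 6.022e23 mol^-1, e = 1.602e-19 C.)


Ionic strength I = 0.2609 * 1^2 * 1000 = 260.9 mol/m^3
kappa^-1 = sqrt(74 * 8.854e-12 * 1.381e-23 * 309 / (2 * 6.022e23 * (1.602e-19)^2 * 260.9))
kappa^-1 = 0.589 nm

0.589


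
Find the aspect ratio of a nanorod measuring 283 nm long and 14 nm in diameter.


Aspect ratio AR = length / diameter
AR = 283 / 14
AR = 20.21

20.21


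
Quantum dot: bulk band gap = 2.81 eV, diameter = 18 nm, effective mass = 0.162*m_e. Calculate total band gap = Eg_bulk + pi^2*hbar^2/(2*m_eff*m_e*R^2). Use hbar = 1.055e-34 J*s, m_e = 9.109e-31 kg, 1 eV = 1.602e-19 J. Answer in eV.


Radius R = 18/2 nm = 9e-09 m
Confinement energy dE = pi^2 * hbar^2 / (2 * m_eff * m_e * R^2)
dE = pi^2 * (1.055e-34)^2 / (2 * 0.162 * 9.109e-31 * (9e-09)^2) J, divided by 1.602e-19 J/eV
dE = 0.0287 eV
Total band gap = E_g(bulk) + dE = 2.81 + 0.0287 = 2.8387 eV

2.8387


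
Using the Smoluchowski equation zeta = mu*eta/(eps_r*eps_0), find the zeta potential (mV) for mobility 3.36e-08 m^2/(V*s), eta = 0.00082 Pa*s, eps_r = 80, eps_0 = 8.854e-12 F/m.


Smoluchowski equation: zeta = mu * eta / (eps_r * eps_0)
zeta = 3.36e-08 * 0.00082 / (80 * 8.854e-12)
zeta = 0.038898 V = 38.9 mV

38.9


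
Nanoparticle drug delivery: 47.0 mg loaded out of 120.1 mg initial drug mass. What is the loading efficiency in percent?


Drug loading efficiency = (drug loaded / drug initial) * 100
DLE = 47.0 / 120.1 * 100
DLE = 0.3913 * 100
DLE = 39.13%

39.13


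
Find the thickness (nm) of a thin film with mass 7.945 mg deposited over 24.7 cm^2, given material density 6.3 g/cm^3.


Convert: m = 7.945 mg = 7.9450e-06 kg, A = 24.7 cm^2 = 2.4700e-03 m^2, rho = 6.3 g/cm^3 = 6300 kg/m^3
t = m / (A * rho)
t = 7.9450e-06 / (2.4700e-03 * 6300)
t = 5.1057e-07 m = 510.6 nm

510.6


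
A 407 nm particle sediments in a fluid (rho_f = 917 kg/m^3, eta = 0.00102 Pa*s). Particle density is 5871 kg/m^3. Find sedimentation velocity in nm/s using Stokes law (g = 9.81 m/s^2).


Radius R = 407/2 nm = 2.035e-07 m
Density difference = 5871 - 917 = 4954 kg/m^3
v = 2 * R^2 * (rho_p - rho_f) * g / (9 * eta)
v = 2 * (2.035e-07)^2 * 4954 * 9.81 / (9 * 0.00102)
v = 4.38471e-07 m/s = 438.4713 nm/s

438.4713


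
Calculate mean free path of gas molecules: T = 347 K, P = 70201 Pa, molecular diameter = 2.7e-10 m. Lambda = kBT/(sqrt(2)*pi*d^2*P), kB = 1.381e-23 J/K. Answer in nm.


Mean free path: lambda = kB*T / (sqrt(2) * pi * d^2 * P)
lambda = 1.381e-23 * 347 / (sqrt(2) * pi * (2.7e-10)^2 * 70201)
lambda = 2.1076e-07 m
lambda = 210.76 nm

210.76


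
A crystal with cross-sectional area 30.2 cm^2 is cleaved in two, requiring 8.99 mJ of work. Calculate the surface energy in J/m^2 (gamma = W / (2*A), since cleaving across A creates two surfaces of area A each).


Convert: A = 30.2 cm^2 = 0.00302 m^2, W = 8.99 mJ = 0.00899 J
Cleaving exposes two faces of area A, so total new surface = 2*A and gamma = W / (2*A)
gamma = 0.00899 / (2 * 0.00302)
gamma = 1.488 J/m^2

1.488


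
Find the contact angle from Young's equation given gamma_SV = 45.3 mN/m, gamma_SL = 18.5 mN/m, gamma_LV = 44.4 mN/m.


cos(theta) = (gamma_SV - gamma_SL) / gamma_LV
cos(theta) = (45.3 - 18.5) / 44.4
cos(theta) = 0.603604
theta = arccos(0.603604) = 52.87 degrees

52.87


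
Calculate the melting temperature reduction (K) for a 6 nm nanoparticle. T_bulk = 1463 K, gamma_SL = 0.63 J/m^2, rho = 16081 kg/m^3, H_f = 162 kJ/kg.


Radius R = 6/2 = 3 nm = 3e-09 m
Convert H_f = 162 kJ/kg = 162000 J/kg
dT = 2 * gamma_SL * T_bulk / (rho * H_f * R)
dT = 2 * 0.63 * 1463 / (16081 * 162000 * 3e-09)
dT = 235.9 K

235.9


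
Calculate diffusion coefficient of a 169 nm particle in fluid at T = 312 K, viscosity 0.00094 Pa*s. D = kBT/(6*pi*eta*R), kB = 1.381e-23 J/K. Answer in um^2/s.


Radius R = 169/2 = 84.5 nm = 8.45e-08 m
D = kB*T / (6*pi*eta*R)
D = 1.381e-23 * 312 / (6 * pi * 0.00094 * 8.45e-08)
D = 2.87781e-12 m^2/s = 2.878 um^2/s

2.878


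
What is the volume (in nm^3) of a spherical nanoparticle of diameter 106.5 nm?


Radius r = 106.5/2 = 53.25 nm
Volume V = (4/3) * pi * r^3
V = (4/3) * pi * (53.25)^3
V = 632480.94 nm^3

632480.94


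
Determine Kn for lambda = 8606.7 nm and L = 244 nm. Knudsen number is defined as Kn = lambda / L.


Knudsen number Kn = lambda / L
Kn = 8606.7 / 244
Kn = 35.2734

35.2734


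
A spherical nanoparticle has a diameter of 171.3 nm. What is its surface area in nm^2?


Radius r = 171.3/2 = 85.65 nm
Surface area SA = 4 * pi * r^2
SA = 4 * pi * (85.65)^2
SA = 92185.92 nm^2

92185.92


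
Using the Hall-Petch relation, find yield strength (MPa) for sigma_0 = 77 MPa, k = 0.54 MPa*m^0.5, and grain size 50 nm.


d = 50 nm = 5e-08 m
sqrt(d) = 0.0002236068
Hall-Petch contribution = k / sqrt(d) = 0.54 / 0.0002236068 = 2415.0 MPa
sigma = sigma_0 + k/sqrt(d) = 77 + 2415.0 = 2492.0 MPa

2492.0
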